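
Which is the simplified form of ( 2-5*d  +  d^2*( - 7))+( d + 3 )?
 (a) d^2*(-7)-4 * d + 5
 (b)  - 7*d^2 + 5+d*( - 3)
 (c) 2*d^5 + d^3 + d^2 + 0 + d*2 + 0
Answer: a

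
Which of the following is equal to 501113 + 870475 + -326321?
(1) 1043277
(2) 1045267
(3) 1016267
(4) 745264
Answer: 2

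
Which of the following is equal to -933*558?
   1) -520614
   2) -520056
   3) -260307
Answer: 1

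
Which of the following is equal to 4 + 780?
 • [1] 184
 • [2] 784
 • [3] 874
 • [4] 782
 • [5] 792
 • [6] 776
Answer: 2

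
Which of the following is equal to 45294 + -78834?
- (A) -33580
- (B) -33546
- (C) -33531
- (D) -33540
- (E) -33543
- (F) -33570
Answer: D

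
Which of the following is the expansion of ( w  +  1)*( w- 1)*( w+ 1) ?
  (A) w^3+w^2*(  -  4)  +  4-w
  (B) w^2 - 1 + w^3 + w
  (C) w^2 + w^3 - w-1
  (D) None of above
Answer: C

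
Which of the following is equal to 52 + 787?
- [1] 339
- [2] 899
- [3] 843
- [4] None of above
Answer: 4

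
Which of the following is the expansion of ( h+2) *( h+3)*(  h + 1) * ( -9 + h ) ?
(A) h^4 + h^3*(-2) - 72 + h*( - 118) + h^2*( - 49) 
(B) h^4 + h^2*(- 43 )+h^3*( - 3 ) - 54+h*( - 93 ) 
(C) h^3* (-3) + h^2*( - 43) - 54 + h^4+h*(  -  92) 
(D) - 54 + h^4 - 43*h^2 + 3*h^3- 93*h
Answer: B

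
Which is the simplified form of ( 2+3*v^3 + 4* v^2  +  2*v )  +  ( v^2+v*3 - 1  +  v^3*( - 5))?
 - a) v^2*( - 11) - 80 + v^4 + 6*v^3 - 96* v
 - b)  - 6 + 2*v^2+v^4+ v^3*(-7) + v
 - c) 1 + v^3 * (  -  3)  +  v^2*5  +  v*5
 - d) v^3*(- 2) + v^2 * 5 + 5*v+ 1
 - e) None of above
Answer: d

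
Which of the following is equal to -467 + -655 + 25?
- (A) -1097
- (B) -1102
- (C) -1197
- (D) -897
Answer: A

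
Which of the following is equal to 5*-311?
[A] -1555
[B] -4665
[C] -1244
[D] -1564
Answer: A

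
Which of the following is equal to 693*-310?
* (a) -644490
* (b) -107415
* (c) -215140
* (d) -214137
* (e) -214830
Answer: e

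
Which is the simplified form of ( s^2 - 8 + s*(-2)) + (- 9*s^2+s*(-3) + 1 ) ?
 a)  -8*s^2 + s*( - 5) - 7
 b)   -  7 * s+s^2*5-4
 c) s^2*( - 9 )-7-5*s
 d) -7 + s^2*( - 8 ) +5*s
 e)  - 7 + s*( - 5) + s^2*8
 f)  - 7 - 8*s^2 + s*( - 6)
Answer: a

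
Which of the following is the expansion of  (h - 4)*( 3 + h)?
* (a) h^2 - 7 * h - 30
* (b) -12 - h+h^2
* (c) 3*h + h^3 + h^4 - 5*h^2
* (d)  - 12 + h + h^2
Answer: b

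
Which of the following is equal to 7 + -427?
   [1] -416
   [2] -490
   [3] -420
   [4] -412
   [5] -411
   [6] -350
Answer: 3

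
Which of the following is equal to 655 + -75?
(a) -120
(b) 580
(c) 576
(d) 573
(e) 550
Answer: b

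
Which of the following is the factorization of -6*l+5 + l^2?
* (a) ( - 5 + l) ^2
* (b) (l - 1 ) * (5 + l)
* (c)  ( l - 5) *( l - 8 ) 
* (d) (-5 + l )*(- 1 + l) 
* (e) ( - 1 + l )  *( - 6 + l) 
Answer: d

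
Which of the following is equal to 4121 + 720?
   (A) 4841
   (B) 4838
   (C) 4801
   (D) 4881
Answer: A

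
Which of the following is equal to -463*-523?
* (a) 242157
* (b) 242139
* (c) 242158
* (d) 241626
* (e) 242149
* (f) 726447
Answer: e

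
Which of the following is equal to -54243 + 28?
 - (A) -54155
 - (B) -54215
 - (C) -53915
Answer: B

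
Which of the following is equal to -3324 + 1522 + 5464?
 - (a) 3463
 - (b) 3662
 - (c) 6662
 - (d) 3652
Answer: b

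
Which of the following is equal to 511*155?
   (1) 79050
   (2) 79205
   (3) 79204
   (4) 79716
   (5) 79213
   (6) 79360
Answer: 2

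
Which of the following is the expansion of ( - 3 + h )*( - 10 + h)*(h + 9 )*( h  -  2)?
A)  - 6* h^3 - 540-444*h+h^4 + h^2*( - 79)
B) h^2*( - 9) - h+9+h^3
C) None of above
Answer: C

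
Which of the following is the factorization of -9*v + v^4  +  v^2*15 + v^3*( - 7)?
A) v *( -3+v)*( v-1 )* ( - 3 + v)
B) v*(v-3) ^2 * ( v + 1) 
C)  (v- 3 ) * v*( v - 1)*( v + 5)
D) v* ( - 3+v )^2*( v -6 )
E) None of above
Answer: A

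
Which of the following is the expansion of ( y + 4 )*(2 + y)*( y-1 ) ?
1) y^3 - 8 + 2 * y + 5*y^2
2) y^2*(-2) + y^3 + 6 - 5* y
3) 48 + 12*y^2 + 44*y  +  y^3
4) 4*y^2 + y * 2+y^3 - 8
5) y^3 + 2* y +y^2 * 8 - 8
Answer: 1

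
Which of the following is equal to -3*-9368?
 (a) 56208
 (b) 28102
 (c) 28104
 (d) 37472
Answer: c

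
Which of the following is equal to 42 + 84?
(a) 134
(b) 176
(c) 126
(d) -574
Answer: c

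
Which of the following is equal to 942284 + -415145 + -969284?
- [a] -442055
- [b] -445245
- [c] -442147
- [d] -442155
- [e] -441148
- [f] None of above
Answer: f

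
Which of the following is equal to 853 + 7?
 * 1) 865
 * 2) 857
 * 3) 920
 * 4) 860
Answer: 4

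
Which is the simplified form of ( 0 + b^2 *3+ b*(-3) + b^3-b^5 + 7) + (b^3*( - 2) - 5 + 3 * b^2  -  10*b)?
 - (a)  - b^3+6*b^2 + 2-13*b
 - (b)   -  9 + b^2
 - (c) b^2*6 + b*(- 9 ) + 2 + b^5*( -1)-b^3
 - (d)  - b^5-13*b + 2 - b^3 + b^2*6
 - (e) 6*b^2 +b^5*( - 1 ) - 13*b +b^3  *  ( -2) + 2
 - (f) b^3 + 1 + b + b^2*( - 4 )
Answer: d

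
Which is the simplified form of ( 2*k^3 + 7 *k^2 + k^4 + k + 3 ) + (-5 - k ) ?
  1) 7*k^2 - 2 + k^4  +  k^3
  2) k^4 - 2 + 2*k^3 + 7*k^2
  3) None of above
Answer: 2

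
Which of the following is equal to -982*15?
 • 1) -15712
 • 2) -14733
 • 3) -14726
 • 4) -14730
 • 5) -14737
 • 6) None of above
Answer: 4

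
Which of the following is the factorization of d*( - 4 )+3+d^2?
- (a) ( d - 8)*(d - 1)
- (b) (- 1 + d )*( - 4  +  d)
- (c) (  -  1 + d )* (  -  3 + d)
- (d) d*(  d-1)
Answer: c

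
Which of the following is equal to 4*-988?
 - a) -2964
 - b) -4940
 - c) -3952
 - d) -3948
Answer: c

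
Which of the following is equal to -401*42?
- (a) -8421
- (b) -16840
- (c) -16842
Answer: c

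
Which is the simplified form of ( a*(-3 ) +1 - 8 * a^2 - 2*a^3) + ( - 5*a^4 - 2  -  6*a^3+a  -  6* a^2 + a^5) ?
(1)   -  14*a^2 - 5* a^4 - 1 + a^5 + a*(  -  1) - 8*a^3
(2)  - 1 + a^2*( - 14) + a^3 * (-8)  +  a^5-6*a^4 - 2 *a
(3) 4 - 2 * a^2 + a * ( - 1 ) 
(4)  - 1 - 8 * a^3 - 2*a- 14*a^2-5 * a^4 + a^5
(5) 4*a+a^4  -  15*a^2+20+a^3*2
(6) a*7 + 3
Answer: 4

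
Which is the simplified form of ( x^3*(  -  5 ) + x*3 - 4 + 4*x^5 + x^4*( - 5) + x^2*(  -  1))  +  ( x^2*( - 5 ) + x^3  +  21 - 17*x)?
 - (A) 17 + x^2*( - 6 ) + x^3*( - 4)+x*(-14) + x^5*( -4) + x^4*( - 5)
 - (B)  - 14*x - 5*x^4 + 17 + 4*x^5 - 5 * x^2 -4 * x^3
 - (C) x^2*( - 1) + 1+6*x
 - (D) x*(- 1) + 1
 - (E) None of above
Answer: E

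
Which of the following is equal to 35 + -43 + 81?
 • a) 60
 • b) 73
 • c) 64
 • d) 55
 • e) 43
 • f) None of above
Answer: b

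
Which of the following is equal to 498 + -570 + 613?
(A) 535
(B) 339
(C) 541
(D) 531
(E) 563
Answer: C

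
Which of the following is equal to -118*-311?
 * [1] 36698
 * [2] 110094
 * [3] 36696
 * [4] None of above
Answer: 1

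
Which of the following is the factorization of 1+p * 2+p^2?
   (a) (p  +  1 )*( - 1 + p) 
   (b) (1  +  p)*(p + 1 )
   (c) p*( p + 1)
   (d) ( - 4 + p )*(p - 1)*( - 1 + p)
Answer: b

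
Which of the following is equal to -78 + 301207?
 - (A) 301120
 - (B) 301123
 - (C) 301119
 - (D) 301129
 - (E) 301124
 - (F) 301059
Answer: D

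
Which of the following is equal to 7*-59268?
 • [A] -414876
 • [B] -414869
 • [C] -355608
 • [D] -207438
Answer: A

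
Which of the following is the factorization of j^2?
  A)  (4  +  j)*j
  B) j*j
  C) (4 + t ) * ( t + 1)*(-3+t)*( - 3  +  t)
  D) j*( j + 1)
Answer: B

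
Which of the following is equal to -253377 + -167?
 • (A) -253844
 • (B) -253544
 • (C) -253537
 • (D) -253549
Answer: B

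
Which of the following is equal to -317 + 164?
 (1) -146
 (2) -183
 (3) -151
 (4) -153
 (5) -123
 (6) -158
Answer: 4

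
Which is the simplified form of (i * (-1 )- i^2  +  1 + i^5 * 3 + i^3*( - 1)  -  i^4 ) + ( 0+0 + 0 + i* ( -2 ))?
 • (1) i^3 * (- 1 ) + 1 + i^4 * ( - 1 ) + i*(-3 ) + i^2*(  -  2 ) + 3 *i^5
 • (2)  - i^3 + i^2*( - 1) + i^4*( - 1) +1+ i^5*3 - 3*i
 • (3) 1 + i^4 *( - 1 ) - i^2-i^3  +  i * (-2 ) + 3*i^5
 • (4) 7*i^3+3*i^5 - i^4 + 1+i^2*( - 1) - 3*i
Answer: 2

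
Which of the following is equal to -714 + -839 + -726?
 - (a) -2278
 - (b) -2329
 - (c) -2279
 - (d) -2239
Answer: c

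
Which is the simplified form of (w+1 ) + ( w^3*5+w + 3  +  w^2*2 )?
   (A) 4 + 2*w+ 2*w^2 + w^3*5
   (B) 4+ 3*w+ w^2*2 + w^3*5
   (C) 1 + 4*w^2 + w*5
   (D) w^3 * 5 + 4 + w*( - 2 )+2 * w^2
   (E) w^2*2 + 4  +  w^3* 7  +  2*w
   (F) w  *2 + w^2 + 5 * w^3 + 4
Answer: A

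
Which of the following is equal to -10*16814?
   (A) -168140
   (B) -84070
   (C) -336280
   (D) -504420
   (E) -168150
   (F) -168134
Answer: A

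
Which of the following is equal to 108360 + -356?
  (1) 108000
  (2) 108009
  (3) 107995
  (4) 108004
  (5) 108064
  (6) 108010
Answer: 4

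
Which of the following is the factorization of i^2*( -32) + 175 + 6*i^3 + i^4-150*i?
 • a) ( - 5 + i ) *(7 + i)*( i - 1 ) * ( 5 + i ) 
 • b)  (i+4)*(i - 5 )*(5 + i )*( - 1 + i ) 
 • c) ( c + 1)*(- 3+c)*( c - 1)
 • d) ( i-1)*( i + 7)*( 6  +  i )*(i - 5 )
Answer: a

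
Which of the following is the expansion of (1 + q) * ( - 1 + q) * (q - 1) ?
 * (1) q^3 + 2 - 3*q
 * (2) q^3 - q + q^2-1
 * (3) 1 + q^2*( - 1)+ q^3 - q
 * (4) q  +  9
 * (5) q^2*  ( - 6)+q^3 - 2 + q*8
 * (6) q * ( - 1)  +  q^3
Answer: 3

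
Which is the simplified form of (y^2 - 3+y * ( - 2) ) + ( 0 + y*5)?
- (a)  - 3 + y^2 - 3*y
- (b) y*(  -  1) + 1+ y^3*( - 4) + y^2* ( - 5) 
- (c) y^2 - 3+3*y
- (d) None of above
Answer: c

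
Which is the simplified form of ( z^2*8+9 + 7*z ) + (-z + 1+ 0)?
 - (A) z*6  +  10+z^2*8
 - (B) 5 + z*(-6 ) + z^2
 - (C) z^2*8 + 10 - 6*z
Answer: A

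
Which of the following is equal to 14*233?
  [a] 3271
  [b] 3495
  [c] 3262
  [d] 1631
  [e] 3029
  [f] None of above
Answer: c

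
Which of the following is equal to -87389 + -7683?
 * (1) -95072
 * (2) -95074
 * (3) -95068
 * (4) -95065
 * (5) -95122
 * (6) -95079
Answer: 1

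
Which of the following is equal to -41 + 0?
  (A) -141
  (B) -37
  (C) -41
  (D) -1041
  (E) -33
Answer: C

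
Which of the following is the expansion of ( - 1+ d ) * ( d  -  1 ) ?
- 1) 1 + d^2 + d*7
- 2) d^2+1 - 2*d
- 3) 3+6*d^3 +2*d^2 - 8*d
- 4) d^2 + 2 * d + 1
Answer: 2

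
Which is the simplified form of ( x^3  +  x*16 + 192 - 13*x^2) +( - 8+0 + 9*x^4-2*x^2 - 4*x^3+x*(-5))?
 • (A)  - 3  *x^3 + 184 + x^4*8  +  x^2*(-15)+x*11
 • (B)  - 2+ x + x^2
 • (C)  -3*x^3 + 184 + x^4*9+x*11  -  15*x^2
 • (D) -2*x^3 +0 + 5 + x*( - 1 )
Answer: C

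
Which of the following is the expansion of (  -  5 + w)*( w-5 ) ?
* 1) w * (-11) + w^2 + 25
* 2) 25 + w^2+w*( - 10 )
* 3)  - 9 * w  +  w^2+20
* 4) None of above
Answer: 2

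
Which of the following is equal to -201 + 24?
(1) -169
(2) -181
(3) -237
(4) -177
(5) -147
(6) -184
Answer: 4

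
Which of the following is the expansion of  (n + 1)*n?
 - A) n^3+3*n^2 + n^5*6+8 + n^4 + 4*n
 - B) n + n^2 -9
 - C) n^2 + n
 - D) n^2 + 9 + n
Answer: C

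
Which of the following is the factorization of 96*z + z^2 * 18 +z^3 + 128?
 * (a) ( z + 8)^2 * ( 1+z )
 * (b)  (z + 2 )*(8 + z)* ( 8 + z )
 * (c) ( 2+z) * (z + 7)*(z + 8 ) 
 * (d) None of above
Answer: b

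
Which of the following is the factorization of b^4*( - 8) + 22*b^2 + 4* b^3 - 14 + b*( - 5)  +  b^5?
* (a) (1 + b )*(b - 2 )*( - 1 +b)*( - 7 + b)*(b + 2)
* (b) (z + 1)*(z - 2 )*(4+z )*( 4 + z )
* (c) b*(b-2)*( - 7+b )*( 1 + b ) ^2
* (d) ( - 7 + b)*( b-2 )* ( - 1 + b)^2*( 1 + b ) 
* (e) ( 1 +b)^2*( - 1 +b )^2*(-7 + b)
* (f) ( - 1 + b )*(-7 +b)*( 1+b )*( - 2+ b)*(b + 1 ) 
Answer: f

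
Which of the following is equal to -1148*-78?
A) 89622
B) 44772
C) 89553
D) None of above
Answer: D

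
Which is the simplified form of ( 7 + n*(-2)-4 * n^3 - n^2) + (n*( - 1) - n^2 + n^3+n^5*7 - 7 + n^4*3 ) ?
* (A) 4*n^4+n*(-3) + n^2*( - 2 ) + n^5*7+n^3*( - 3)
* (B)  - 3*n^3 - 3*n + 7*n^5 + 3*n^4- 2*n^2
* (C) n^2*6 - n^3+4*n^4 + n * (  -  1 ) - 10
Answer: B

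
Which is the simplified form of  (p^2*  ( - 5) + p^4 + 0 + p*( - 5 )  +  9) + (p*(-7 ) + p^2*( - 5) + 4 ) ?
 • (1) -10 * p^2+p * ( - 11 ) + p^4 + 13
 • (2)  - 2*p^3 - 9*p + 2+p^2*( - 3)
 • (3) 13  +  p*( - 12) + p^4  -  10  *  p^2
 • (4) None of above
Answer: 3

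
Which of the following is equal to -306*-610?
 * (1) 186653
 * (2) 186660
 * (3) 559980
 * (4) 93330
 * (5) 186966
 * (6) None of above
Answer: 2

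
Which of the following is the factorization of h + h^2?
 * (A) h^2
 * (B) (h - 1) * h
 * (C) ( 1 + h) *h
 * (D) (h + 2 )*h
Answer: C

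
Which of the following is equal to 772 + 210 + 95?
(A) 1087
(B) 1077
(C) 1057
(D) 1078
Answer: B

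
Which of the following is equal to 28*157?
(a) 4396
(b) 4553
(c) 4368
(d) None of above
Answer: a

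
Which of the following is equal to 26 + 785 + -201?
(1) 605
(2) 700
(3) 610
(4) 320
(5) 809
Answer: 3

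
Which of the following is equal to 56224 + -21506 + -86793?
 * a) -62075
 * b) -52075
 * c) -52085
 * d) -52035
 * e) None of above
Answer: b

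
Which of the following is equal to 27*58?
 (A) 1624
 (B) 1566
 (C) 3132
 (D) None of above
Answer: B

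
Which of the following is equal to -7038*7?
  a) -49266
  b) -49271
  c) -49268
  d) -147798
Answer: a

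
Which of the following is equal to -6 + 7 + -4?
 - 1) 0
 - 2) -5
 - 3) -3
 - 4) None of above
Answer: 3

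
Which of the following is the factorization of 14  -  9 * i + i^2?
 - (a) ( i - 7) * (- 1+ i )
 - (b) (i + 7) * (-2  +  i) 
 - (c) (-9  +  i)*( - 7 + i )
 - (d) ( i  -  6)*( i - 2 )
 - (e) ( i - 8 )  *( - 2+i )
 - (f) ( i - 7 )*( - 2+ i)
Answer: f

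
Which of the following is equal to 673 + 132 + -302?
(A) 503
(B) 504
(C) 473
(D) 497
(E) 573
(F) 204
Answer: A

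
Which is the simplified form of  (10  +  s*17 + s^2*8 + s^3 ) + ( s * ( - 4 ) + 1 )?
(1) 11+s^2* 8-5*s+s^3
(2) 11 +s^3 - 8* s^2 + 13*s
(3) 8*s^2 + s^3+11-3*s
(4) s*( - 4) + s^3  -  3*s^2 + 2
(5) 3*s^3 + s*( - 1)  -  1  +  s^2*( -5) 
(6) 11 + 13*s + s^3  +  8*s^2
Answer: 6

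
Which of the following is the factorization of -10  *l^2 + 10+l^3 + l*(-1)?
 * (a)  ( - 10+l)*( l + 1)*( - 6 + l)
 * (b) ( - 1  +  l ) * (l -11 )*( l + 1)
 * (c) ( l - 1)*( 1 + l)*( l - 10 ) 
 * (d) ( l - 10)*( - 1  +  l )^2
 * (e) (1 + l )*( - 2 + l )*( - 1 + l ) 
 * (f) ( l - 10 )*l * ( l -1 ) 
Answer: c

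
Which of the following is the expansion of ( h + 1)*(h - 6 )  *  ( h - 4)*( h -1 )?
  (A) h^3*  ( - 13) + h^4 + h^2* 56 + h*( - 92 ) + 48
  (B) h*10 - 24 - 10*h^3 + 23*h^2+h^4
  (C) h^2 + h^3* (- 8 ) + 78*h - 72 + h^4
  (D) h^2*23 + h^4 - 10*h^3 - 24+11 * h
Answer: B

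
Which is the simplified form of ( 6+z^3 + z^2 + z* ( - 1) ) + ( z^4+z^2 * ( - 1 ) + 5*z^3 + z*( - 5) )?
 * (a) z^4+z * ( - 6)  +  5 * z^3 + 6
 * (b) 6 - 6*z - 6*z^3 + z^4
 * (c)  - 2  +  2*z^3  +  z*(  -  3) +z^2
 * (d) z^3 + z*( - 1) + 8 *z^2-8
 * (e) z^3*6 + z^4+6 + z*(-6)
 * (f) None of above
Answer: e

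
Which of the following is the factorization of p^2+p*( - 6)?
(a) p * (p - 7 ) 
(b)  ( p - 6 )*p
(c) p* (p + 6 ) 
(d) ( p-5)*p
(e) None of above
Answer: b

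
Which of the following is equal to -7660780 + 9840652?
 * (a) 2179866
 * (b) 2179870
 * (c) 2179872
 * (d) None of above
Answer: c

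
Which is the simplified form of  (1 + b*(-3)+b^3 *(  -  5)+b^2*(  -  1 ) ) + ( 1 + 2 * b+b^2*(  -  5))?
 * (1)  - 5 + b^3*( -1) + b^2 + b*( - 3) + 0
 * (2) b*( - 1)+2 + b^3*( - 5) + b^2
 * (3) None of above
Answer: 3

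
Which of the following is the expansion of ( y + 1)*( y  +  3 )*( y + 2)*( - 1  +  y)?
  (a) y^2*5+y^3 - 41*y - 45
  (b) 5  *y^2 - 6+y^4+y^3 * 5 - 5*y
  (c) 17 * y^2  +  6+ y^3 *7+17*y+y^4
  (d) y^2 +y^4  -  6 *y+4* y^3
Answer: b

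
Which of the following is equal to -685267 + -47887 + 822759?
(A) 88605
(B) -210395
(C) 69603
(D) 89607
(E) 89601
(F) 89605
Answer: F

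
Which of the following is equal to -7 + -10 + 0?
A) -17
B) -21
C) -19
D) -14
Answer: A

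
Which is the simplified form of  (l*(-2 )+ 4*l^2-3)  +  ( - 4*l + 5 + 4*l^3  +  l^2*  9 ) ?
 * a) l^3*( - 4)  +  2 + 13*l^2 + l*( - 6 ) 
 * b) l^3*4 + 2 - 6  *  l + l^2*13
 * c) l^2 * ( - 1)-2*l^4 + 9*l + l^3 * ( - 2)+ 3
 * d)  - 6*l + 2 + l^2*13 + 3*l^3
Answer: b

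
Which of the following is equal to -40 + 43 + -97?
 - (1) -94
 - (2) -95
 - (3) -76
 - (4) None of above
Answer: 1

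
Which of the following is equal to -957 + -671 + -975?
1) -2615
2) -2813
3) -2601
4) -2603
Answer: 4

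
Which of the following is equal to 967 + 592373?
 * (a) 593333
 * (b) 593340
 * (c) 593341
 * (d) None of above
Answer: b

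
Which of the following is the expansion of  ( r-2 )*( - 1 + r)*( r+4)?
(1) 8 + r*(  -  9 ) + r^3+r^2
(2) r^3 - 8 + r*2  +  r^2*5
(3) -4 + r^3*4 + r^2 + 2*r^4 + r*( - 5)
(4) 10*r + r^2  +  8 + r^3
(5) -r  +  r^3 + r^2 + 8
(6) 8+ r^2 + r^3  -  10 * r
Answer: 6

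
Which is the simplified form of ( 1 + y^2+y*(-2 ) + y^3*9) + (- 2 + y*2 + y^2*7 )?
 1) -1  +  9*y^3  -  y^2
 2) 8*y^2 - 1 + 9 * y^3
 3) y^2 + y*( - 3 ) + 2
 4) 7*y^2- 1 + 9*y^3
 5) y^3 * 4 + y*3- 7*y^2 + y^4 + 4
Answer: 2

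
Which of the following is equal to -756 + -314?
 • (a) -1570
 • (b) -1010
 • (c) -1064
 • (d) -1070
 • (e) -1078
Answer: d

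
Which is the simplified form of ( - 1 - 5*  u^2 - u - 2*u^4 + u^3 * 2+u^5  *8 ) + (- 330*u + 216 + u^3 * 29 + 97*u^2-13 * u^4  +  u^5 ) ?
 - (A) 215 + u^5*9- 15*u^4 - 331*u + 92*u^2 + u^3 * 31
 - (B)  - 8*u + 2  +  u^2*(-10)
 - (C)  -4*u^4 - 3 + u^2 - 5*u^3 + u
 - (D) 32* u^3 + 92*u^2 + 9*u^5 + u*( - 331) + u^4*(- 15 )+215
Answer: A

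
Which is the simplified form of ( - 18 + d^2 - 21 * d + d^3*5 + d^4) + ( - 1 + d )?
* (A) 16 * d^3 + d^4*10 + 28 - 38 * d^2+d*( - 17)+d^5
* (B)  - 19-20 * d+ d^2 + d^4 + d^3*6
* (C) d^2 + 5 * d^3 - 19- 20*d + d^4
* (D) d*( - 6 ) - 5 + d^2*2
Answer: C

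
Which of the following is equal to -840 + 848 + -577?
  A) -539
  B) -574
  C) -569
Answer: C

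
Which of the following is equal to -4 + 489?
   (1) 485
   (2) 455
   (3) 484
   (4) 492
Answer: 1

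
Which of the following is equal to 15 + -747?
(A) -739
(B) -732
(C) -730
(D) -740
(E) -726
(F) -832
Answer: B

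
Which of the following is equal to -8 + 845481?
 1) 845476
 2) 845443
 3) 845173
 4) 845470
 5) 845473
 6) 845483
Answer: 5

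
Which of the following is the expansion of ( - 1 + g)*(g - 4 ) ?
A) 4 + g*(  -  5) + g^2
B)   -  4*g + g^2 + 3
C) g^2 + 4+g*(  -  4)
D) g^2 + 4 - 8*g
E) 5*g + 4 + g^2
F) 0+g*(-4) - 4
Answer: A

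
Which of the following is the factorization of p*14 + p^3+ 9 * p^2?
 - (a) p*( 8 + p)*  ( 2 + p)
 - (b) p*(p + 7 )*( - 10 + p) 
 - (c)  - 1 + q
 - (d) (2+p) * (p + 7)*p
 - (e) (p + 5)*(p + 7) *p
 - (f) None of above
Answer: d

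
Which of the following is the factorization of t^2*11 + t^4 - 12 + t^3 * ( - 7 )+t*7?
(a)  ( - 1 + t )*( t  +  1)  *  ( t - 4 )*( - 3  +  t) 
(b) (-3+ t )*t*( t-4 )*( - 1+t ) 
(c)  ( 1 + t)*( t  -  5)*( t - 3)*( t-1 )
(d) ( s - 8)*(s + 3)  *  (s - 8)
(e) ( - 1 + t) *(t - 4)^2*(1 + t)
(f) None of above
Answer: a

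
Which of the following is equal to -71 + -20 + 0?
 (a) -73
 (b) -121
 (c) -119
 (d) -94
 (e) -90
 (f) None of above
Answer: f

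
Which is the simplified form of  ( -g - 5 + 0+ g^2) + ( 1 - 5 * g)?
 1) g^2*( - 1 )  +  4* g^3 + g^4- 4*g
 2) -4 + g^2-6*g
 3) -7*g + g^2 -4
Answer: 2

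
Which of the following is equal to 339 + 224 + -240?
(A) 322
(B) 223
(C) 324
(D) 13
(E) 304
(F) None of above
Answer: F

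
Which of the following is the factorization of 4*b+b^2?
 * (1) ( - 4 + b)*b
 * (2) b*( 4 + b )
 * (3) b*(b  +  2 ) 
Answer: 2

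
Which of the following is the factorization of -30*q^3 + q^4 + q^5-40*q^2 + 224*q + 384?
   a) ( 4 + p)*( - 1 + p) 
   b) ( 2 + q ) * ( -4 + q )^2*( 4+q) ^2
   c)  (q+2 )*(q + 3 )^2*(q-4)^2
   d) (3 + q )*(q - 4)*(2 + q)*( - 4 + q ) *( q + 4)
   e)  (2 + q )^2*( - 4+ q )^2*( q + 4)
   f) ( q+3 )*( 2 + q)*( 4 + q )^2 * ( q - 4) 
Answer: d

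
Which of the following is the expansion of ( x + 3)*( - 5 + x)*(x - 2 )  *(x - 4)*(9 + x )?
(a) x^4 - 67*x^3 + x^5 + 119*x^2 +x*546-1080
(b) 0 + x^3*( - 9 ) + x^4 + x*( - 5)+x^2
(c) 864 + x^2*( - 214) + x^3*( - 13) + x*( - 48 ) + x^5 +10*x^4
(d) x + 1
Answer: a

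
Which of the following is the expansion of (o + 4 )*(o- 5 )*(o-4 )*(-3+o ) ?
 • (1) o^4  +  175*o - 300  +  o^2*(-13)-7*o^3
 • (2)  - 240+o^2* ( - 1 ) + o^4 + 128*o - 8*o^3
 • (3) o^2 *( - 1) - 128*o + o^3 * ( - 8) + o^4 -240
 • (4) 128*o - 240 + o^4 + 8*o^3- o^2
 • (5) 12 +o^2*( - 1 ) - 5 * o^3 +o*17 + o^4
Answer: 2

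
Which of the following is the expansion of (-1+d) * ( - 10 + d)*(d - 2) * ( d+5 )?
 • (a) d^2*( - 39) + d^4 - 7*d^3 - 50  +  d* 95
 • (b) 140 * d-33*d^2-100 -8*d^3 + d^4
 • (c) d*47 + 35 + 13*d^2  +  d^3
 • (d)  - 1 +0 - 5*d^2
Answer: b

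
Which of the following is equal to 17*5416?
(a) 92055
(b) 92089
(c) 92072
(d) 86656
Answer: c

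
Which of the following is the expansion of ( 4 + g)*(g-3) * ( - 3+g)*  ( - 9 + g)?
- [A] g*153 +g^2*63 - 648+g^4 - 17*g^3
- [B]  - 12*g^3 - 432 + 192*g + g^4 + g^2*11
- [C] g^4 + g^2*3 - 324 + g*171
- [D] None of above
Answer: D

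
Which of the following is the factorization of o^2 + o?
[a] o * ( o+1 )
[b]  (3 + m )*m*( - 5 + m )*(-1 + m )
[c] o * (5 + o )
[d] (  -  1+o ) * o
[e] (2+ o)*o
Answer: a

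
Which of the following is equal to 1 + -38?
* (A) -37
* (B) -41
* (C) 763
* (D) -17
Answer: A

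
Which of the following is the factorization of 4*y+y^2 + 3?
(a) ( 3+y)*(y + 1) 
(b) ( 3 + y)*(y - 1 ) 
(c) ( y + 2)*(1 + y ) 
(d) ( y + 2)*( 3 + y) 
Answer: a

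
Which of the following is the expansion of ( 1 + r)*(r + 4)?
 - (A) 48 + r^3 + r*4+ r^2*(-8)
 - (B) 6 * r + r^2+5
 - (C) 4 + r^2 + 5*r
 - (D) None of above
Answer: C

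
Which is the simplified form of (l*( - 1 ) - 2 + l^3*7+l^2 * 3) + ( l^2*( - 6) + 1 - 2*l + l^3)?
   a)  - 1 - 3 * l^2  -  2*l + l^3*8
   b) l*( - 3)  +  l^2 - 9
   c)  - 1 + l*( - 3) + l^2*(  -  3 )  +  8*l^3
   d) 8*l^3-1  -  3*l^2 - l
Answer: c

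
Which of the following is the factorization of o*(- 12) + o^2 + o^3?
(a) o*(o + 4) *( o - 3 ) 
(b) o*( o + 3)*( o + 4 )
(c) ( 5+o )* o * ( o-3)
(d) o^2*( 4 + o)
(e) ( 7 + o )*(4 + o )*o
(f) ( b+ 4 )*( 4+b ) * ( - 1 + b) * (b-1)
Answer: a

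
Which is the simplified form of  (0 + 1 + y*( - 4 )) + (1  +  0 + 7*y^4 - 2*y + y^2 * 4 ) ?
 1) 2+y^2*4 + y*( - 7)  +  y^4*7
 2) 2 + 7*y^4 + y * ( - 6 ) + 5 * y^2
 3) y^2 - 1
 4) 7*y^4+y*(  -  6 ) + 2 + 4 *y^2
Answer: 4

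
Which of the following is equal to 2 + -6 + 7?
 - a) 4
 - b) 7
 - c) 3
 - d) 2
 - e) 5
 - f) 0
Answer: c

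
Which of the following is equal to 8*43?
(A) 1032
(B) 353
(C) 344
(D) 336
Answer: C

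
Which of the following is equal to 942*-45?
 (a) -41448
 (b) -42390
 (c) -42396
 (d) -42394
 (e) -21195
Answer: b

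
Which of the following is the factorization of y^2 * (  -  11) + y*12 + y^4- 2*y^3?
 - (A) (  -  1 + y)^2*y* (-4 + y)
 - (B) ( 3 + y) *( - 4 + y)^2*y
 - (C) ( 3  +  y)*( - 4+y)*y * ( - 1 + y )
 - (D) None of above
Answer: C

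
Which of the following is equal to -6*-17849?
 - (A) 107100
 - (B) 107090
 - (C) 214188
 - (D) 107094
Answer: D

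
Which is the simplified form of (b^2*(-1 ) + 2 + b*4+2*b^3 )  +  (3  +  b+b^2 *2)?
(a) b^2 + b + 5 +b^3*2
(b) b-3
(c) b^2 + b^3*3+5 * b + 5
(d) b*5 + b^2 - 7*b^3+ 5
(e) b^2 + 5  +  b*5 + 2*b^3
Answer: e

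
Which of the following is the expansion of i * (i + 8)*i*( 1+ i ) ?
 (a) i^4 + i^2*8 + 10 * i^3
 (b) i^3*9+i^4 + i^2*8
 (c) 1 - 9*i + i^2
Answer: b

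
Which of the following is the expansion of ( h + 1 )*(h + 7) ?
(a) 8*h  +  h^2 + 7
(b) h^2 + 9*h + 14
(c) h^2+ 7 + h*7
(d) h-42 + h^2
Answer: a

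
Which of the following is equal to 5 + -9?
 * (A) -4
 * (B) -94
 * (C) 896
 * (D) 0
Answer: A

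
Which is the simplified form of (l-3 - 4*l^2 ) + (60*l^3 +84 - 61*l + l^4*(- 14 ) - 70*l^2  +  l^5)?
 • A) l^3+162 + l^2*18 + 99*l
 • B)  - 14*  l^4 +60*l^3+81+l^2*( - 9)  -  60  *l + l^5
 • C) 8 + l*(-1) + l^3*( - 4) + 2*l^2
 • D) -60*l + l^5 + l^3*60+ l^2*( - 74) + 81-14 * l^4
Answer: D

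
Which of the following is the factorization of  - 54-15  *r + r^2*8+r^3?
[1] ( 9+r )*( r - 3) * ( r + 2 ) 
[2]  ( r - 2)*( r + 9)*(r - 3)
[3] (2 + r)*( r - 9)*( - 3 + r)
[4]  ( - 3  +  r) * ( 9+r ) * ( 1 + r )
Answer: 1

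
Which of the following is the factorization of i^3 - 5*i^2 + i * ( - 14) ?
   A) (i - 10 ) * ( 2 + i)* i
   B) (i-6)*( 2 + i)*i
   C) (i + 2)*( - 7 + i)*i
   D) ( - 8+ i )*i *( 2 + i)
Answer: C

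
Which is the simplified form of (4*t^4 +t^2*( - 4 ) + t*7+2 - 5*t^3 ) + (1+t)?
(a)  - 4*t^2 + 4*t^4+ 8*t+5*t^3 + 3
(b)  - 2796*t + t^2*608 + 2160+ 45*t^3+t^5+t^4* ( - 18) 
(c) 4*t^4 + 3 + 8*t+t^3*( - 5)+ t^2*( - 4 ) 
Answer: c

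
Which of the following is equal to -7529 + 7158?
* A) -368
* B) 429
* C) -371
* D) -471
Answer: C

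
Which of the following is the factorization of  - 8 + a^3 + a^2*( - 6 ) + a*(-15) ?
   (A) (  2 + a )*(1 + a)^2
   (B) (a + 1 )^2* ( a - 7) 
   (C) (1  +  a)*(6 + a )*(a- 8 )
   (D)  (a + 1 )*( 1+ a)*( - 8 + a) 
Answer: D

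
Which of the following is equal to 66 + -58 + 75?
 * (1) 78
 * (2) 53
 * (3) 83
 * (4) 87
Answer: 3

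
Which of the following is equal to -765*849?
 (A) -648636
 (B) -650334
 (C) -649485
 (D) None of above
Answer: C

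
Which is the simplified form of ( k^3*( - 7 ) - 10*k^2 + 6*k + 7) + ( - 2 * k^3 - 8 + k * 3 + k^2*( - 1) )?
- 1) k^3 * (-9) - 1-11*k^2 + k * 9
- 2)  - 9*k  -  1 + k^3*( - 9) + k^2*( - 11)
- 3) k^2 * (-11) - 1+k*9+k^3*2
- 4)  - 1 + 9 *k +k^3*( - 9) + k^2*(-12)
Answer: 1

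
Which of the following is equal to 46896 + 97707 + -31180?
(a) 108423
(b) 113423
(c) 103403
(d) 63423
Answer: b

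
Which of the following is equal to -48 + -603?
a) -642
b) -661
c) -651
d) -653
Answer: c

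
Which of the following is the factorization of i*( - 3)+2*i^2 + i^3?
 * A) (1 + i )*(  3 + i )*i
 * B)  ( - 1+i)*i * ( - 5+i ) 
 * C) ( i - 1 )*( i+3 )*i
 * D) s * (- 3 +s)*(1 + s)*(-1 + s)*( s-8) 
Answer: C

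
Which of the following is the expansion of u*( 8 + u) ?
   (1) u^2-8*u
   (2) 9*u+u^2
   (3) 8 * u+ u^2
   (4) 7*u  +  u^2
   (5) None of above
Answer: 3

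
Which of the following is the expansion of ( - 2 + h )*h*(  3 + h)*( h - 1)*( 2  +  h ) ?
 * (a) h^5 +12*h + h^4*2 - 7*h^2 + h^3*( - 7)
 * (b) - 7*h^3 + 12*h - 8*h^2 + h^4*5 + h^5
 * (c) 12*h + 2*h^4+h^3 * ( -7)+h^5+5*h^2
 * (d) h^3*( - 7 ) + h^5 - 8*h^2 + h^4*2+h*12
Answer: d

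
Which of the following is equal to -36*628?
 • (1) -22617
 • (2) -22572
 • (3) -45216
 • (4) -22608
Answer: 4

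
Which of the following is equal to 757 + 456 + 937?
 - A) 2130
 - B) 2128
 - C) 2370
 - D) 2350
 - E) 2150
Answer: E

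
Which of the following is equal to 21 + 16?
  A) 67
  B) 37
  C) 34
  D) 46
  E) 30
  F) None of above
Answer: B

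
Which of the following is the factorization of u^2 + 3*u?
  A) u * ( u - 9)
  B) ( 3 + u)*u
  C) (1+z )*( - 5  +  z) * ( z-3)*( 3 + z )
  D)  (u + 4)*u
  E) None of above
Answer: B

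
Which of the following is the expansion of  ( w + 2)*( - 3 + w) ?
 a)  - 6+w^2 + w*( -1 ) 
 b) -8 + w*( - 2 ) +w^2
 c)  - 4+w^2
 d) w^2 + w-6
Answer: a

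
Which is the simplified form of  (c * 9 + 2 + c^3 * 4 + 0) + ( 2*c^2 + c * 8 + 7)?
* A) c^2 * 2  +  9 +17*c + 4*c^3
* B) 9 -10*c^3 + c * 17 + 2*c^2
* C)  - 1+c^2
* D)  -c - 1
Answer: A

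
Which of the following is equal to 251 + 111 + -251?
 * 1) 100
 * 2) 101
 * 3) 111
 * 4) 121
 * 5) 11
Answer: 3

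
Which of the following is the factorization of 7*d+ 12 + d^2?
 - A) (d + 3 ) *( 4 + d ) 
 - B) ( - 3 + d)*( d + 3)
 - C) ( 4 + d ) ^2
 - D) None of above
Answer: A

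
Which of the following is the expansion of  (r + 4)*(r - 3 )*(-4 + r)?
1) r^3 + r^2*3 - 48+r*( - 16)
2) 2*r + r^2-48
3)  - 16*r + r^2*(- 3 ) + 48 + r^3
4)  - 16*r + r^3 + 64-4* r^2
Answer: 3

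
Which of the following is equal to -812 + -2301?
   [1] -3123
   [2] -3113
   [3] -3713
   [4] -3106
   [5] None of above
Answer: 2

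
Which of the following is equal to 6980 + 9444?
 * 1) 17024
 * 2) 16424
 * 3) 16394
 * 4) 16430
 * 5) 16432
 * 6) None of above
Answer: 2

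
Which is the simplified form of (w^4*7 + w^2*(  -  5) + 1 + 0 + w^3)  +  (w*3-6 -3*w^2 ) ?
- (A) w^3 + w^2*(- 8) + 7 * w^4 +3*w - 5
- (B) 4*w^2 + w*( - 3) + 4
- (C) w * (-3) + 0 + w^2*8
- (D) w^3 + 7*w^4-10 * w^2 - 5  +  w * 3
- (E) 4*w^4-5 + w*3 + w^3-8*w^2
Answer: A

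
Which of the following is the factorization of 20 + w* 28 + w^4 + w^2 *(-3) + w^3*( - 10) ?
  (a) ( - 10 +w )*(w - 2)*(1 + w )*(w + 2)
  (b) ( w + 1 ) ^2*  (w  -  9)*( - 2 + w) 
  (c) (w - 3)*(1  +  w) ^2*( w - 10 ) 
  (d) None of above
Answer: d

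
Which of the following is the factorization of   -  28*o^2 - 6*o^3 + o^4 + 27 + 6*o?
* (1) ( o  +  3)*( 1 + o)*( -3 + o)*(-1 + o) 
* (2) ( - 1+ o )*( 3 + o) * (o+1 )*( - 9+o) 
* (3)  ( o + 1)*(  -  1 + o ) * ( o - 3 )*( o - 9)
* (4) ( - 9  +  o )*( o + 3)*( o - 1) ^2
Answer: 2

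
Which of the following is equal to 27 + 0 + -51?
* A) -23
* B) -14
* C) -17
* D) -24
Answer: D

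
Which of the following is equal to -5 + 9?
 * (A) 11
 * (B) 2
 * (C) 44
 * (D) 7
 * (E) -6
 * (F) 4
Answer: F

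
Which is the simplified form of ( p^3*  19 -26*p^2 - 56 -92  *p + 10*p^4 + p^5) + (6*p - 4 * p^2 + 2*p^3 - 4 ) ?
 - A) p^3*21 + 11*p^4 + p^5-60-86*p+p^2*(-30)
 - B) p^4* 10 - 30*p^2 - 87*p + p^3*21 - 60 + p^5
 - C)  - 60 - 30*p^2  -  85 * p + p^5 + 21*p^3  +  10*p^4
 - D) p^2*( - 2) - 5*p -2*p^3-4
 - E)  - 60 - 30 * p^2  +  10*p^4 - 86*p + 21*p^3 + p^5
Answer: E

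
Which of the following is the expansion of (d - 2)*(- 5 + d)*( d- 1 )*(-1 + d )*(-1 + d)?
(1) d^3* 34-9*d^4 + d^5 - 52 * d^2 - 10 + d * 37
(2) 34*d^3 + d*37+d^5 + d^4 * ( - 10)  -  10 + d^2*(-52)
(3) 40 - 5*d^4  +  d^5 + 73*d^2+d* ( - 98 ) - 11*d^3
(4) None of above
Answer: 2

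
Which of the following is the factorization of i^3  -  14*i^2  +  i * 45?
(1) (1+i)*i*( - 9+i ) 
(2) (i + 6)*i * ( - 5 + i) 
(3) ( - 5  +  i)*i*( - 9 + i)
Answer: 3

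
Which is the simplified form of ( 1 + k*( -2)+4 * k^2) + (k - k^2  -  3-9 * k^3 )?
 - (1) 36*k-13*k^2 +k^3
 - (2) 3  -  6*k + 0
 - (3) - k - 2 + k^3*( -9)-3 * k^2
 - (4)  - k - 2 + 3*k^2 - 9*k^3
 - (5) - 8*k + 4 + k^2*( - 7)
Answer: 4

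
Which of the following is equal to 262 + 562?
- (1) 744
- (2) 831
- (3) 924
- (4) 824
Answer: 4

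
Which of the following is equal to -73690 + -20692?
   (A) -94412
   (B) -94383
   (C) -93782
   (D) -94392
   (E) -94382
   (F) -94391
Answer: E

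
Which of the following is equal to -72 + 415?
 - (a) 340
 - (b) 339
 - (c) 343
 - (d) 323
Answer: c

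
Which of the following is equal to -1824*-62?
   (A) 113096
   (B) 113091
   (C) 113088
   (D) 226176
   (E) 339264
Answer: C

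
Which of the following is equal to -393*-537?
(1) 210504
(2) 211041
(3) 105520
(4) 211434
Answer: 2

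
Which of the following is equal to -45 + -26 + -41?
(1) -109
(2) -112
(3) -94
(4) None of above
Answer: 2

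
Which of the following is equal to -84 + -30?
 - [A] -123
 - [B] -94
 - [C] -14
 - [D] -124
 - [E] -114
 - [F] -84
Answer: E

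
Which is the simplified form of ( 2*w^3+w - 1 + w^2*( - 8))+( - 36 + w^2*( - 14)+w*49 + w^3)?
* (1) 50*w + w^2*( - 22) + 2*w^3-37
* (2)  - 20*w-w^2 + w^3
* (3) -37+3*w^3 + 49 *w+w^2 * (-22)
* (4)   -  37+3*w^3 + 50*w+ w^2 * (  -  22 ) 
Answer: 4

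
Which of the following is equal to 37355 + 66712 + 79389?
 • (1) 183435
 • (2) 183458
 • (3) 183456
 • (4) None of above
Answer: 3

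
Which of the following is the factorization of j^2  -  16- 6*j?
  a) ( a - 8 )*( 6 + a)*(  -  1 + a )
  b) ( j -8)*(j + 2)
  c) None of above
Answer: b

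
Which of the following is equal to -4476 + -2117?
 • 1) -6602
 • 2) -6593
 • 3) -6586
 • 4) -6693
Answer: 2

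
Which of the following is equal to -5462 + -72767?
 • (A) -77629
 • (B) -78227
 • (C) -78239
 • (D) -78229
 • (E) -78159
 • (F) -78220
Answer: D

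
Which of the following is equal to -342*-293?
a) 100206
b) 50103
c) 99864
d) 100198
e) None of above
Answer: a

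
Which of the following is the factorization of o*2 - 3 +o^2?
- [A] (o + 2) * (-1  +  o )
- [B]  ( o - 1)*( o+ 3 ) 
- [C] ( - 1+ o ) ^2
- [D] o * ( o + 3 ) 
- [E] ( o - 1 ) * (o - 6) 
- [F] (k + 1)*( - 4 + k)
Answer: B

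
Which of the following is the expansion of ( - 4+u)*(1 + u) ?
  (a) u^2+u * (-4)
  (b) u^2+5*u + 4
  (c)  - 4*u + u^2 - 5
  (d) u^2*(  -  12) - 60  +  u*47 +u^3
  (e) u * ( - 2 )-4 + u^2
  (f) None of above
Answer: f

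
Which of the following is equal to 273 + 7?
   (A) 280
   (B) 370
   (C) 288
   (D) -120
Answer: A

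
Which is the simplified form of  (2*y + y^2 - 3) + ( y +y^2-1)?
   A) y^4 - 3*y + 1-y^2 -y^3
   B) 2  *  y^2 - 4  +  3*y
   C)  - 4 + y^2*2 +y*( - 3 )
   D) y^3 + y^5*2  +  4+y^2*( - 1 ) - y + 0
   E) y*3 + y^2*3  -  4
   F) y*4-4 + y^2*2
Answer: B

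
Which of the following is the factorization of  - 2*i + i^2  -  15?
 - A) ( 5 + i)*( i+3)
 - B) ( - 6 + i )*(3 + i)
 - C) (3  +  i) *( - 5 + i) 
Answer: C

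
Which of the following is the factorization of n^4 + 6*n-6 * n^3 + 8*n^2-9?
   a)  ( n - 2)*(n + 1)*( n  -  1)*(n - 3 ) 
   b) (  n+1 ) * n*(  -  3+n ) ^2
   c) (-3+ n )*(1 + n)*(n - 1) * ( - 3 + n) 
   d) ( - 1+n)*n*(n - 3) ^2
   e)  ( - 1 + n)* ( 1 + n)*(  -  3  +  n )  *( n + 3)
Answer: c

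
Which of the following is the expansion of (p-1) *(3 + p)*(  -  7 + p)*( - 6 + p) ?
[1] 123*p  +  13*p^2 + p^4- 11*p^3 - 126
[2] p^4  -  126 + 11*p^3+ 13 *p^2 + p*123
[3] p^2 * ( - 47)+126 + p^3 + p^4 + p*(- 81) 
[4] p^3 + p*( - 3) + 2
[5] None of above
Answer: 1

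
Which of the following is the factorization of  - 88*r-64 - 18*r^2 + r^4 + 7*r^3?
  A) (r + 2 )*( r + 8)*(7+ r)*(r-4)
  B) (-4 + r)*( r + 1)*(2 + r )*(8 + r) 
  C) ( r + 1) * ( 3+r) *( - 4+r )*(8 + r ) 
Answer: B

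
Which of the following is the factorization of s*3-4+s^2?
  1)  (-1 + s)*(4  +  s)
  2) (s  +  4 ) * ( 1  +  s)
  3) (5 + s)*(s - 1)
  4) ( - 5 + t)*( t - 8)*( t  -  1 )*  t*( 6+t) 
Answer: 1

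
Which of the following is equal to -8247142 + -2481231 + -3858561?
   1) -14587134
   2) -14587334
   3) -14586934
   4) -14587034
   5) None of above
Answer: 3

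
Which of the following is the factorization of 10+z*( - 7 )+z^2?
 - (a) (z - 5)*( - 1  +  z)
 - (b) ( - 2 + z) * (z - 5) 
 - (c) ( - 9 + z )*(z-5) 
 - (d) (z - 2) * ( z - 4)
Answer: b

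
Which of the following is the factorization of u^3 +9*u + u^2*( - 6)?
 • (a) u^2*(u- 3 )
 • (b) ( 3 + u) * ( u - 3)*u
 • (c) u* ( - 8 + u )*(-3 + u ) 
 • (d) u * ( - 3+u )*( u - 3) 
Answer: d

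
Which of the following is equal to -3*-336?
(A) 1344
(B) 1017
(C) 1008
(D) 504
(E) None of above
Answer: C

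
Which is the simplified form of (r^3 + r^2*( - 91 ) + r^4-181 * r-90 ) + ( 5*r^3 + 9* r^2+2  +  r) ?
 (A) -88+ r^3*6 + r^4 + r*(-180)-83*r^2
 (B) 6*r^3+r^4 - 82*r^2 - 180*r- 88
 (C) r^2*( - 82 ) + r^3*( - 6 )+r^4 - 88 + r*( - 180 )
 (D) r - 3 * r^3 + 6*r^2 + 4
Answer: B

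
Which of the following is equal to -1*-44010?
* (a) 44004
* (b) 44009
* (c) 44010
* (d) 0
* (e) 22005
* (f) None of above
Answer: c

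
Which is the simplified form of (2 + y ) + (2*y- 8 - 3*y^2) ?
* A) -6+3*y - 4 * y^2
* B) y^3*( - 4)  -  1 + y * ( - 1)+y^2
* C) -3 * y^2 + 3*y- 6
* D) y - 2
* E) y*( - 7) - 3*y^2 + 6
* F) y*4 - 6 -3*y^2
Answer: C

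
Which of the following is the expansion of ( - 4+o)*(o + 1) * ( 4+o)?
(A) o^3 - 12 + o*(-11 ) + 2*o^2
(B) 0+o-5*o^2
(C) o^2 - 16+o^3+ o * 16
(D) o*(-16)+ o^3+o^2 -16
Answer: D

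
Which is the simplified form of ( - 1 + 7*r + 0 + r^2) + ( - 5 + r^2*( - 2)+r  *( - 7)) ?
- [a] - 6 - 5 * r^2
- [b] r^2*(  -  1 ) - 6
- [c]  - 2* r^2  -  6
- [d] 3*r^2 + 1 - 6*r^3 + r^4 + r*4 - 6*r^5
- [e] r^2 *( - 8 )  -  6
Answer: b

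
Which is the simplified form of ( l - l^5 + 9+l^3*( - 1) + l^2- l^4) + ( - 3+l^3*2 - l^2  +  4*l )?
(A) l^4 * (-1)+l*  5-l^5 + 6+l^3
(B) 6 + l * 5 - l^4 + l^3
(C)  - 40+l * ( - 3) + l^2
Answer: A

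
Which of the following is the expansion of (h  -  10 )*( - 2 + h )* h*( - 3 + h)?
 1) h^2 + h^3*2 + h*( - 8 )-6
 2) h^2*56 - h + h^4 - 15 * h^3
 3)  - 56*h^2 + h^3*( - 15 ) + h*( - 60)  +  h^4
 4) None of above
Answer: 4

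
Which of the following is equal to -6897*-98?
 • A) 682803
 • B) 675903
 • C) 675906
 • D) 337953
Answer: C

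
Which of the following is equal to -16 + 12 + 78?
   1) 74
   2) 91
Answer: 1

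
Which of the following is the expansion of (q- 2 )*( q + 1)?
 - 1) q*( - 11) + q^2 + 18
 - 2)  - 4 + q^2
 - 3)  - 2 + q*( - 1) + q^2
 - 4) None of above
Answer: 3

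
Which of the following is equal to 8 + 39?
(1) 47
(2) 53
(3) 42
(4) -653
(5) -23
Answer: 1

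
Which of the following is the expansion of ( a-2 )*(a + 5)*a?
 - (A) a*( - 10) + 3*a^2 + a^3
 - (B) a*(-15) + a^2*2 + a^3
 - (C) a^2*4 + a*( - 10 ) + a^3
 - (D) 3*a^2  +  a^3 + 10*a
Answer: A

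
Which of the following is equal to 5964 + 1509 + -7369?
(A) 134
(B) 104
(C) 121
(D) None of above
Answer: B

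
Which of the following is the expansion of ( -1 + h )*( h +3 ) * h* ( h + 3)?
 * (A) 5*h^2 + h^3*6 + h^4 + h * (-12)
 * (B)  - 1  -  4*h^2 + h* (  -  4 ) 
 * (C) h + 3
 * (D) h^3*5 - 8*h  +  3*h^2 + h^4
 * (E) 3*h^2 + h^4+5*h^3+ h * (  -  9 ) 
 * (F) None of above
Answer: E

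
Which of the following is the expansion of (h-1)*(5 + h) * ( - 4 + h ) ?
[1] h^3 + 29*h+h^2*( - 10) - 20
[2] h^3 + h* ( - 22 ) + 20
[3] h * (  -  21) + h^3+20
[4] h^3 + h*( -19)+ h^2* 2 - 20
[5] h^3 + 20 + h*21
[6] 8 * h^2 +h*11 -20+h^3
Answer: 3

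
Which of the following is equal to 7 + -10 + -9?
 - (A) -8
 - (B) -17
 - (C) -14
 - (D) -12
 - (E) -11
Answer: D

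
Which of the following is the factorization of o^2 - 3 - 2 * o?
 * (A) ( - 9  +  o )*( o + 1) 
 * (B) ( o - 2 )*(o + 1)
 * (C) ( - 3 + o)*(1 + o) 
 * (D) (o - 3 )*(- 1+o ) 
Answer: C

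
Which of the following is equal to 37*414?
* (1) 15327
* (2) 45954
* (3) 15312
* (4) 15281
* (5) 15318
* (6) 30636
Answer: 5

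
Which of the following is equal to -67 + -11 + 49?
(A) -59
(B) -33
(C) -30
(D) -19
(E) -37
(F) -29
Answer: F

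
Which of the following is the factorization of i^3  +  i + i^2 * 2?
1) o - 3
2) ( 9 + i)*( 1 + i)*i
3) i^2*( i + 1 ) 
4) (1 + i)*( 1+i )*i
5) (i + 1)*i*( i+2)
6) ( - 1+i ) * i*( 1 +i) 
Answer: 4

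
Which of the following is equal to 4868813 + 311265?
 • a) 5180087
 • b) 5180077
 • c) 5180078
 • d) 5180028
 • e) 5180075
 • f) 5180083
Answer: c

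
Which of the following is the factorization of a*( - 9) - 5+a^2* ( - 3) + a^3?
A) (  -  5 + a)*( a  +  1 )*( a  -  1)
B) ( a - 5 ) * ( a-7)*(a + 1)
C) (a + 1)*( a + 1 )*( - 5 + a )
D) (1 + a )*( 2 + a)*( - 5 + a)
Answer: C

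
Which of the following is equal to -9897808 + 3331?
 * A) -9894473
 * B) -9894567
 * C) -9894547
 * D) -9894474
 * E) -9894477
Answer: E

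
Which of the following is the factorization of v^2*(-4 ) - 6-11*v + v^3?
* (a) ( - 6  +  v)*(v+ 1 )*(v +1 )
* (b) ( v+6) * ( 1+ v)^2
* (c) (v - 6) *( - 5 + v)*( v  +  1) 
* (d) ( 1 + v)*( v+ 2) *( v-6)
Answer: a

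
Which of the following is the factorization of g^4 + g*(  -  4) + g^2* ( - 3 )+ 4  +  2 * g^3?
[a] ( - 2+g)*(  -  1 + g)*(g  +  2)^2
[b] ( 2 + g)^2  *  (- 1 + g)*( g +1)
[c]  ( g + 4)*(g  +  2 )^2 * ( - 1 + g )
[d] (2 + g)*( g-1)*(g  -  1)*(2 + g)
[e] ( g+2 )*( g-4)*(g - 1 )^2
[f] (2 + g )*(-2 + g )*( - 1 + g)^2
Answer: d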